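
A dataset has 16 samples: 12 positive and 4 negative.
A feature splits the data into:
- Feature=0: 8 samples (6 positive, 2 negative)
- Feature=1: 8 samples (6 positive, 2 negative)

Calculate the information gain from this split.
0.0000 bits

Information Gain = H(Y) - H(Y|Feature)

Before split:
P(positive) = 12/16 = 0.7500
H(Y) = 0.8113 bits

After split:
Feature=0: H = 0.8113 bits (weight = 8/16)
Feature=1: H = 0.8113 bits (weight = 8/16)
H(Y|Feature) = (8/16)×0.8113 + (8/16)×0.8113 = 0.8113 bits

Information Gain = 0.8113 - 0.8113 = 0.0000 bits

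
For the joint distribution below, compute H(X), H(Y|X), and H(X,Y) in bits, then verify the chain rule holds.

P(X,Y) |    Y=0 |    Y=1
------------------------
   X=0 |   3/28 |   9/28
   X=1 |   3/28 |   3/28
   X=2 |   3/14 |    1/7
H(X,Y) = 2.4394, H(X) = 1.5306, H(Y|X) = 0.9087 (all in bits)

Chain rule: H(X,Y) = H(X) + H(Y|X)

Left side — joint entropy directly:
H(X,Y) = -Σ p(x,y) log p(x,y) = 2.4394 bits

Right side — compute H(Y|X) from the conditional distributions:
P(X) = (3/7, 3/14, 5/14), so H(X) = 1.5306 bits
H(Y|X) = Σ_x P(X=x) · H(Y|X=x):
  P(Y|X=0) = (1/4, 3/4), H(Y|X=0) = 0.8113, weight P(X=0) = 3/7
  P(Y|X=1) = (1/2, 1/2), H(Y|X=1) = 1.0000, weight P(X=1) = 3/14
  P(Y|X=2) = (3/5, 2/5), H(Y|X=2) = 0.9710, weight P(X=2) = 5/14
H(Y|X) = 0.9087 bits

H(X) + H(Y|X) = 1.5306 + 0.9087 = 2.4394 bits

Both sides equal 2.4394 bits. ✓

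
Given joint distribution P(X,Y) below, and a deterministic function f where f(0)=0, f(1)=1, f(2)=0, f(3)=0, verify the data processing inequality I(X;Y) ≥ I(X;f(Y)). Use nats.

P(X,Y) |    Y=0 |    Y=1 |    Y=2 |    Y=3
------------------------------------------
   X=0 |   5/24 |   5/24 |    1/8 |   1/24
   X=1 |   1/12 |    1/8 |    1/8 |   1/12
I(X;Y) = 0.0313, I(X;f(Y)) = 0.0018, inequality holds: 0.0313 ≥ 0.0018

Data Processing Inequality: For any Markov chain X → Y → Z, we have I(X;Y) ≥ I(X;Z).

Here Z = f(Y) is a deterministic function of Y, forming X → Y → Z.

Original I(X;Y) = 0.0313 nats

After applying f:
P(X,Z) where Z=f(Y):
- P(X,Z=0) = P(X,Y=0) + P(X,Y=2) + P(X,Y=3)
- P(X,Z=1) = P(X,Y=1)

I(X;Z) = I(X;f(Y)) = 0.0018 nats

Verification: 0.0313 ≥ 0.0018 ✓

Information cannot be created by processing; the function f can only lose information about X.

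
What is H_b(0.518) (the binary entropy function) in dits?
0.3007 dits

The binary entropy function is:
H(p) = -p log(p) - (1-p) log(1-p)

H(0.518) = -0.518 × log_10(0.518) - 0.482 × log_10(0.482)
H(0.518) = 0.3007 dits

Note: Binary entropy is maximized at p=0.5 (H=1 bit) and minimized at p=0 or p=1 (H=0).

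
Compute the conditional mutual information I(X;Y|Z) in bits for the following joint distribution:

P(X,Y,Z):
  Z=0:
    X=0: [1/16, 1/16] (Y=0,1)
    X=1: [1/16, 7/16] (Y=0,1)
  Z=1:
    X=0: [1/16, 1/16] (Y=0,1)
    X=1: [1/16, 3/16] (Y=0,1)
0.0710 bits

Conditional mutual information: I(X;Y|Z) = H(X|Z) + H(Y|Z) - H(X,Y|Z)

H(Z) = 0.9544
H(X,Z) = 1.7500 → H(X|Z) = 0.7956
H(Y,Z) = 1.7500 → H(Y|Z) = 0.7956
H(X,Y,Z) = 2.4746 → H(X,Y|Z) = 1.5202

I(X;Y|Z) = 0.7956 + 0.7956 - 1.5202 = 0.0710 bits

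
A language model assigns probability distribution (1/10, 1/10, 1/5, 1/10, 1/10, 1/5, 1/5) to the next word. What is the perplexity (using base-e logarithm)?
6.5975

Perplexity is e^H (or exp(H) for natural log).

First, H = -Σ p log p = 1.8867 nats
Perplexity = e^1.8867 = 6.5975

Interpretation: The model's uncertainty is equivalent to choosing uniformly among 6.6 options.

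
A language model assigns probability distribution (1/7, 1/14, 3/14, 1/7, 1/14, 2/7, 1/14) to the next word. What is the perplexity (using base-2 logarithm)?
6.1075

Perplexity is 2^H (or exp(H) for natural log).

First, H = -Σ p log p = 2.6106 bits
Perplexity = 2^2.6106 = 6.1075

Interpretation: The model's uncertainty is equivalent to choosing uniformly among 6.1 options.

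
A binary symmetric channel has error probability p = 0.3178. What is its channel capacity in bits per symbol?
0.0980 bits

For a binary symmetric channel (BSC) with error probability p:
Capacity C = 1 - H(p) bits per symbol

where H(p) = -p log₂(p) - (1-p) log₂(1-p) is the binary entropy function.

H(0.3178) = 0.9020 bits
C = 1 - 0.9020 = 0.0980 bits per symbol

This means we can reliably transmit up to 0.0980 bits of information per channel use.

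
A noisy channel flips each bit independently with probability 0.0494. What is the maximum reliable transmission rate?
0.7162 bits

For a binary symmetric channel (BSC) with error probability p:
Capacity C = 1 - H(p) bits per symbol

where H(p) = -p log₂(p) - (1-p) log₂(1-p) is the binary entropy function.

H(0.0494) = 0.2838 bits
C = 1 - 0.2838 = 0.7162 bits per symbol

This means we can reliably transmit up to 0.7162 bits of information per channel use.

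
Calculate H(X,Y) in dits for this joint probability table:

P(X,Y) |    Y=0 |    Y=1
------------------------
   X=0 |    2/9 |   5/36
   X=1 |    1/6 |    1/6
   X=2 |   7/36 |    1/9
0.7679 dits

Joint entropy is H(X,Y) = -Σ_{x,y} p(x,y) log p(x,y).

Summing over all non-zero entries:
H(X,Y) = -[2/9·log_10(2/9) + 5/36·log_10(5/36) + 1/6·log_10(1/6) + 1/6·log_10(1/6) + 7/36·log_10(7/36) + 1/9·log_10(1/9)]
H(X,Y) = 0.7679 dits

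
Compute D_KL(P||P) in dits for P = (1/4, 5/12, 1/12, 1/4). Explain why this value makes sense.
0.0000 dits

KL divergence satisfies the Gibbs inequality: D_KL(P||Q) ≥ 0 for all distributions P, Q.

D_KL(P||Q) = Σ p(x) log(p(x)/q(x))
Each term is p(x) × log_10(p(x)/p(x)) = p(x) × log_10(1) = 0, so the sum is 0.
D_KL(P||Q) = 0.0000 dits

When P = Q, the KL divergence is exactly 0, as there is no 'divergence' between identical distributions.

This non-negativity is a fundamental property: relative entropy cannot be negative because it measures how different Q is from P.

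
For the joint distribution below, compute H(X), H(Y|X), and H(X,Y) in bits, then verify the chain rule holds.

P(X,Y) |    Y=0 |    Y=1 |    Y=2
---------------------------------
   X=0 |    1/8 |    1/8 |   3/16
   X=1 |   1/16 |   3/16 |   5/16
H(X,Y) = 2.4300, H(X) = 0.9887, H(Y|X) = 1.4413 (all in bits)

Chain rule: H(X,Y) = H(X) + H(Y|X)

Left side — joint entropy directly:
H(X,Y) = -Σ p(x,y) log p(x,y) = 2.4300 bits

Right side — compute H(Y|X) from the conditional distributions:
P(X) = (7/16, 9/16), so H(X) = 0.9887 bits
H(Y|X) = Σ_x P(X=x) · H(Y|X=x):
  P(Y|X=0) = (2/7, 2/7, 3/7), H(Y|X=0) = 1.5567, weight P(X=0) = 7/16
  P(Y|X=1) = (1/9, 1/3, 5/9), H(Y|X=1) = 1.3516, weight P(X=1) = 9/16
H(Y|X) = 1.4413 bits

H(X) + H(Y|X) = 0.9887 + 1.4413 = 2.4300 bits

Both sides equal 2.4300 bits. ✓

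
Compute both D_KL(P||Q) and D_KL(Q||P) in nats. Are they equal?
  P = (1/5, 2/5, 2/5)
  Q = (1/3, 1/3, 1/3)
D_KL(P||Q) = 0.0437, D_KL(Q||P) = 0.0487

KL divergence is not symmetric: D_KL(P||Q) ≠ D_KL(Q||P) in general.

D_KL(P||Q) = 0.0437 nats
D_KL(Q||P) = 0.0487 nats

No, they are not equal!

This asymmetry is why KL divergence is not a true distance metric.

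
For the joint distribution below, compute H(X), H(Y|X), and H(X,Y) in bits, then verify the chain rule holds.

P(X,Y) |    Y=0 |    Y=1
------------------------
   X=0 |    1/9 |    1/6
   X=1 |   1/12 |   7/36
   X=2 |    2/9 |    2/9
H(X,Y) = 2.5056, H(X) = 1.5466, H(Y|X) = 0.9590 (all in bits)

Chain rule: H(X,Y) = H(X) + H(Y|X)

Left side — joint entropy directly:
H(X,Y) = -Σ p(x,y) log p(x,y) = 2.5056 bits

Right side — compute H(Y|X) from the conditional distributions:
P(X) = (5/18, 5/18, 4/9), so H(X) = 1.5466 bits
H(Y|X) = Σ_x P(X=x) · H(Y|X=x):
  P(Y|X=0) = (2/5, 3/5), H(Y|X=0) = 0.9710, weight P(X=0) = 5/18
  P(Y|X=1) = (3/10, 7/10), H(Y|X=1) = 0.8813, weight P(X=1) = 5/18
  P(Y|X=2) = (1/2, 1/2), H(Y|X=2) = 1.0000, weight P(X=2) = 4/9
H(Y|X) = 0.9590 bits

H(X) + H(Y|X) = 1.5466 + 0.9590 = 2.5056 bits

Both sides equal 2.5056 bits. ✓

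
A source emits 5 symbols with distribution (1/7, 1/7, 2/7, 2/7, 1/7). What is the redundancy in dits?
0.0259 dits

Redundancy measures how far a source is from maximum entropy:
R = H_max - H(X)

Maximum entropy for 5 symbols: H_max = log_10(5) = 0.6990 dits
Actual entropy: H(X) = 0.6731 dits
Redundancy: R = 0.6990 - 0.6731 = 0.0259 dits

This redundancy represents potential for compression: the source could be compressed by 0.0259 dits per symbol.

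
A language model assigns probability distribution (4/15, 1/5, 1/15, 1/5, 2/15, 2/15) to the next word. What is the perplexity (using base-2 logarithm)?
5.5516

Perplexity is 2^H (or exp(H) for natural log).

First, H = -Σ p log p = 2.4729 bits
Perplexity = 2^2.4729 = 5.5516

Interpretation: The model's uncertainty is equivalent to choosing uniformly among 5.6 options.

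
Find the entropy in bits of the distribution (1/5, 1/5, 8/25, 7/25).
1.9690 bits

Shannon entropy is H(X) = -Σ p(x) log p(x).

For P = (1/5, 1/5, 8/25, 7/25):
H = -1/5 × log_2(1/5) -1/5 × log_2(1/5) -8/25 × log_2(8/25) -7/25 × log_2(7/25)
H = 1.9690 bits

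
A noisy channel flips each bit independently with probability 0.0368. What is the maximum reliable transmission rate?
0.7726 bits

For a binary symmetric channel (BSC) with error probability p:
Capacity C = 1 - H(p) bits per symbol

where H(p) = -p log₂(p) - (1-p) log₂(1-p) is the binary entropy function.

H(0.0368) = 0.2274 bits
C = 1 - 0.2274 = 0.7726 bits per symbol

This means we can reliably transmit up to 0.7726 bits of information per channel use.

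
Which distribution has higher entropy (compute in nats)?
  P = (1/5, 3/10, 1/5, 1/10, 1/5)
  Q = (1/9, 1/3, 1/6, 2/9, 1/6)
P

Computing entropies in nats:
H(P) = 1.5571
H(Q) = 1.5418

Distribution P has higher entropy.

Intuition: The distribution closer to uniform (more spread out) has higher entropy.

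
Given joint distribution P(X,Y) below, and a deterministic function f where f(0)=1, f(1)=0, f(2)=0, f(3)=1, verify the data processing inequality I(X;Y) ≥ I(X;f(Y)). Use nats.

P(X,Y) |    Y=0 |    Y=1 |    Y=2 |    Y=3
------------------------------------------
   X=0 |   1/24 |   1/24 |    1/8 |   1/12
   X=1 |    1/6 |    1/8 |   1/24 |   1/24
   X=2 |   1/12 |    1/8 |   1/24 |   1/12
I(X;Y) = 0.1040, I(X;f(Y)) = 0.0053, inequality holds: 0.1040 ≥ 0.0053

Data Processing Inequality: For any Markov chain X → Y → Z, we have I(X;Y) ≥ I(X;Z).

Here Z = f(Y) is a deterministic function of Y, forming X → Y → Z.

Original I(X;Y) = 0.1040 nats

After applying f:
P(X,Z) where Z=f(Y):
- P(X,Z=0) = P(X,Y=1) + P(X,Y=2)
- P(X,Z=1) = P(X,Y=0) + P(X,Y=3)

I(X;Z) = I(X;f(Y)) = 0.0053 nats

Verification: 0.1040 ≥ 0.0053 ✓

Information cannot be created by processing; the function f can only lose information about X.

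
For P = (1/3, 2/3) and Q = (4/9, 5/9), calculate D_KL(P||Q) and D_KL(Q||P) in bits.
D_KL(P||Q) = 0.0370, D_KL(Q||P) = 0.0383

KL divergence is not symmetric: D_KL(P||Q) ≠ D_KL(Q||P) in general.

D_KL(P||Q) = 0.0370 bits
D_KL(Q||P) = 0.0383 bits

No, they are not equal!

This asymmetry is why KL divergence is not a true distance metric.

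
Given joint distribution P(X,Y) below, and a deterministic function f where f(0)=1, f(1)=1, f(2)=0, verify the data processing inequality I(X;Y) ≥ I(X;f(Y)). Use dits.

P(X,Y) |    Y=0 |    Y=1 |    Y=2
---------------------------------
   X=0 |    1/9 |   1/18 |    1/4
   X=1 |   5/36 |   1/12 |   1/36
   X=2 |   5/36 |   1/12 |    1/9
I(X;Y) = 0.0386, I(X;f(Y)) = 0.0384, inequality holds: 0.0386 ≥ 0.0384

Data Processing Inequality: For any Markov chain X → Y → Z, we have I(X;Y) ≥ I(X;Z).

Here Z = f(Y) is a deterministic function of Y, forming X → Y → Z.

Original I(X;Y) = 0.0386 dits

After applying f:
P(X,Z) where Z=f(Y):
- P(X,Z=0) = P(X,Y=2)
- P(X,Z=1) = P(X,Y=0) + P(X,Y=1)

I(X;Z) = I(X;f(Y)) = 0.0384 dits

Verification: 0.0386 ≥ 0.0384 ✓

Information cannot be created by processing; the function f can only lose information about X.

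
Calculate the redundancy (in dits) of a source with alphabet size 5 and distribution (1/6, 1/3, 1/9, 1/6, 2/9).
0.0294 dits

Redundancy measures how far a source is from maximum entropy:
R = H_max - H(X)

Maximum entropy for 5 symbols: H_max = log_10(5) = 0.6990 dits
Actual entropy: H(X) = 0.6696 dits
Redundancy: R = 0.6990 - 0.6696 = 0.0294 dits

This redundancy represents potential for compression: the source could be compressed by 0.0294 dits per symbol.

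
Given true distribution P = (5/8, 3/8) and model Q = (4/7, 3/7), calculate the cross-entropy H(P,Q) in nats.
0.6675 nats

Cross-entropy: H(P,Q) = -Σ p(x) log q(x)

Alternatively: H(P,Q) = H(P) + D_KL(P||Q)
H(P) = 0.6616 nats
D_KL(P||Q) = 0.0059 nats

H(P,Q) = 0.6616 + 0.0059 = 0.6675 nats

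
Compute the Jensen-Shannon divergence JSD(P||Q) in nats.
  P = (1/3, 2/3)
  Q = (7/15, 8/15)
0.0093 nats

Jensen-Shannon divergence is:
JSD(P||Q) = 0.5 × D_KL(P||M) + 0.5 × D_KL(Q||M)
where M = 0.5 × (P + Q) is the mixture distribution.

M = 0.5 × (1/3, 2/3) + 0.5 × (7/15, 8/15) = (2/5, 3/5)

D_KL(P||M) = 0.0095 nats
D_KL(Q||M) = 0.0091 nats

JSD(P||Q) = 0.5 × 0.0095 + 0.5 × 0.0091 = 0.0093 nats

Unlike KL divergence, JSD is symmetric and bounded: 0 ≤ JSD ≤ log(2).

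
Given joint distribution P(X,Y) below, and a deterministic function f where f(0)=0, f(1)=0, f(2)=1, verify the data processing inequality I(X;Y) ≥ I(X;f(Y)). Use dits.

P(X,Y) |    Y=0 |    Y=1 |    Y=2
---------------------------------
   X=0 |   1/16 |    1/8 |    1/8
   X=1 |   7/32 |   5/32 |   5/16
I(X;Y) = 0.0075, I(X;f(Y)) = 0.0006, inequality holds: 0.0075 ≥ 0.0006

Data Processing Inequality: For any Markov chain X → Y → Z, we have I(X;Y) ≥ I(X;Z).

Here Z = f(Y) is a deterministic function of Y, forming X → Y → Z.

Original I(X;Y) = 0.0075 dits

After applying f:
P(X,Z) where Z=f(Y):
- P(X,Z=0) = P(X,Y=0) + P(X,Y=1)
- P(X,Z=1) = P(X,Y=2)

I(X;Z) = I(X;f(Y)) = 0.0006 dits

Verification: 0.0075 ≥ 0.0006 ✓

Information cannot be created by processing; the function f can only lose information about X.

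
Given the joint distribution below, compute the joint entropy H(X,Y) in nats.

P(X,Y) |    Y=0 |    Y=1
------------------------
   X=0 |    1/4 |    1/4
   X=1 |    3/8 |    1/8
1.3209 nats

Joint entropy is H(X,Y) = -Σ_{x,y} p(x,y) log p(x,y).

Summing over all non-zero entries:
H(X,Y) = -[1/4·log_e(1/4) + 1/4·log_e(1/4) + 3/8·log_e(3/8) + 1/8·log_e(1/8)]
H(X,Y) = 1.3209 nats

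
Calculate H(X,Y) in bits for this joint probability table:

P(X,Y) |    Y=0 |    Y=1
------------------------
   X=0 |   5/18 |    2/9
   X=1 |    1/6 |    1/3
1.9547 bits

Joint entropy is H(X,Y) = -Σ_{x,y} p(x,y) log p(x,y).

Summing over all non-zero entries:
H(X,Y) = -[5/18·log_2(5/18) + 2/9·log_2(2/9) + 1/6·log_2(1/6) + 1/3·log_2(1/3)]
H(X,Y) = 1.9547 bits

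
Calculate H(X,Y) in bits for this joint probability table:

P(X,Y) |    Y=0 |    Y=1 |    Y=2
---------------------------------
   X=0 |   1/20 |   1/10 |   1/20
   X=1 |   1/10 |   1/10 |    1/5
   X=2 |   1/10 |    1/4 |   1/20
2.9414 bits

Joint entropy is H(X,Y) = -Σ_{x,y} p(x,y) log p(x,y).

Summing over all non-zero entries:
H(X,Y) = -[1/20·log_2(1/20) + 1/10·log_2(1/10) + 1/20·log_2(1/20) + 1/10·log_2(1/10) + 1/10·log_2(1/10) + 1/5·log_2(1/5) + 1/10·log_2(1/10) + 1/4·log_2(1/4) + 1/20·log_2(1/20)]
H(X,Y) = 2.9414 bits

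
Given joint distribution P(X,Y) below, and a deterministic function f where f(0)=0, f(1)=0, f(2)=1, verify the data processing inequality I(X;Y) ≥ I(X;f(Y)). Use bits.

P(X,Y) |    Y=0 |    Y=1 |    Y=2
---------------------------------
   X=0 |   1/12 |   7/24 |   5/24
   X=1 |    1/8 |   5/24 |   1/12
I(X;Y) = 0.0359, I(X;f(Y)) = 0.0216, inequality holds: 0.0359 ≥ 0.0216

Data Processing Inequality: For any Markov chain X → Y → Z, we have I(X;Y) ≥ I(X;Z).

Here Z = f(Y) is a deterministic function of Y, forming X → Y → Z.

Original I(X;Y) = 0.0359 bits

After applying f:
P(X,Z) where Z=f(Y):
- P(X,Z=0) = P(X,Y=0) + P(X,Y=1)
- P(X,Z=1) = P(X,Y=2)

I(X;Z) = I(X;f(Y)) = 0.0216 bits

Verification: 0.0359 ≥ 0.0216 ✓

Information cannot be created by processing; the function f can only lose information about X.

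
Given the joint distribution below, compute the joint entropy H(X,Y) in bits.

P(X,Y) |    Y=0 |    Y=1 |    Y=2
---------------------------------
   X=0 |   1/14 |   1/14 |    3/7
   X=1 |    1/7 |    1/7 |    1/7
2.2709 bits

Joint entropy is H(X,Y) = -Σ_{x,y} p(x,y) log p(x,y).

Summing over all non-zero entries:
H(X,Y) = -[1/14·log_2(1/14) + 1/14·log_2(1/14) + 3/7·log_2(3/7) + 1/7·log_2(1/7) + 1/7·log_2(1/7) + 1/7·log_2(1/7)]
H(X,Y) = 2.2709 bits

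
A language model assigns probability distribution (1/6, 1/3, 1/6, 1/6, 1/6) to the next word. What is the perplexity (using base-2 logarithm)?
4.7622

Perplexity is 2^H (or exp(H) for natural log).

First, H = -Σ p log p = 2.2516 bits
Perplexity = 2^2.2516 = 4.7622

Interpretation: The model's uncertainty is equivalent to choosing uniformly among 4.8 options.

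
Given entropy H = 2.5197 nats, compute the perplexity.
12.4249

Perplexity is e^H (or exp(H) for natural log).

H = 2.5197 nats
Perplexity = e^2.5197 = 12.4249

Interpretation: The model's uncertainty is equivalent to choosing uniformly among 12.4 options.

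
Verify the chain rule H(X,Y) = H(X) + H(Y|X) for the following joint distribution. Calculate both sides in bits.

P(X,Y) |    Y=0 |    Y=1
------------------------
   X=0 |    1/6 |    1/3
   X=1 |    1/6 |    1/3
H(X,Y) = 1.9183, H(X) = 1.0000, H(Y|X) = 0.9183 (all in bits)

Chain rule: H(X,Y) = H(X) + H(Y|X)

Left side — joint entropy directly:
H(X,Y) = -Σ p(x,y) log p(x,y) = 1.9183 bits

Right side — compute H(Y|X) from the conditional distributions:
P(X) = (1/2, 1/2), so H(X) = 1.0000 bits
H(Y|X) = Σ_x P(X=x) · H(Y|X=x):
  P(Y|X=0) = (1/3, 2/3), H(Y|X=0) = 0.9183, weight P(X=0) = 1/2
  P(Y|X=1) = (1/3, 2/3), H(Y|X=1) = 0.9183, weight P(X=1) = 1/2
H(Y|X) = 0.9183 bits

H(X) + H(Y|X) = 1.0000 + 0.9183 = 1.9183 bits

Both sides equal 1.9183 bits. ✓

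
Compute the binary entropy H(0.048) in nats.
0.1926 nats

The binary entropy function is:
H(p) = -p log(p) - (1-p) log(1-p)

H(0.048) = -0.048 × log_e(0.048) - 0.952 × log_e(0.952)
H(0.048) = 0.1926 nats

Note: Binary entropy is maximized at p=0.5 (H=1 bit) and minimized at p=0 or p=1 (H=0).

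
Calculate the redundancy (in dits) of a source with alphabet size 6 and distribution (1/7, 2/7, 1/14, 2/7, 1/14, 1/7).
0.0621 dits

Redundancy measures how far a source is from maximum entropy:
R = H_max - H(X)

Maximum entropy for 6 symbols: H_max = log_10(6) = 0.7782 dits
Actual entropy: H(X) = 0.7161 dits
Redundancy: R = 0.7782 - 0.7161 = 0.0621 dits

This redundancy represents potential for compression: the source could be compressed by 0.0621 dits per symbol.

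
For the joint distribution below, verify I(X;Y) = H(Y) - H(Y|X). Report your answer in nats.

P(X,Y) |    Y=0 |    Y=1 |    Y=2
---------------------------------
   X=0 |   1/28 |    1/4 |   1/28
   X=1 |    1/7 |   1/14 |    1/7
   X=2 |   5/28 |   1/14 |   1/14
I(X;Y) = 0.1650 nats

Mutual information has multiple equivalent forms:
- I(X;Y) = H(X) - H(X|Y)
- I(X;Y) = H(Y) - H(Y|X)
- I(X;Y) = H(X) + H(Y) - H(X,Y)

Computing all quantities:
H(X) = 1.0974, H(Y) = 1.0813, H(X,Y) = 2.0137
H(X|Y) = 0.9324, H(Y|X) = 0.9164

Verification:
H(X) - H(X|Y) = 1.0974 - 0.9324 = 0.1650
H(Y) - H(Y|X) = 1.0813 - 0.9164 = 0.1650
H(X) + H(Y) - H(X,Y) = 1.0974 + 1.0813 - 2.0137 = 0.1650

All forms give I(X;Y) = 0.1650 nats. ✓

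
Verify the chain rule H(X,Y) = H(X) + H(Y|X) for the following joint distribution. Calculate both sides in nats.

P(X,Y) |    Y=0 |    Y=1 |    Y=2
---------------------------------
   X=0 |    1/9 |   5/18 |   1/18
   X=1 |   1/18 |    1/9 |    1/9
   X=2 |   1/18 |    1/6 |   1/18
H(X,Y) = 2.0292, H(X) = 1.0720, H(Y|X) = 0.9571 (all in nats)

Chain rule: H(X,Y) = H(X) + H(Y|X)

Left side — joint entropy directly:
H(X,Y) = -Σ p(x,y) log p(x,y) = 2.0292 nats

Right side — compute H(Y|X) from the conditional distributions:
P(X) = (4/9, 5/18, 5/18), so H(X) = 1.0720 nats
H(Y|X) = Σ_x P(X=x) · H(Y|X=x):
  P(Y|X=0) = (1/4, 5/8, 1/8), H(Y|X=0) = 0.9003, weight P(X=0) = 4/9
  P(Y|X=1) = (1/5, 2/5, 2/5), H(Y|X=1) = 1.0549, weight P(X=1) = 5/18
  P(Y|X=2) = (1/5, 3/5, 1/5), H(Y|X=2) = 0.9503, weight P(X=2) = 5/18
H(Y|X) = 0.9571 nats

H(X) + H(Y|X) = 1.0720 + 0.9571 = 2.0292 nats

Both sides equal 2.0292 nats. ✓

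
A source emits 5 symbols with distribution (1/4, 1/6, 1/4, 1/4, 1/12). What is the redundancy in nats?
0.0640 nats

Redundancy measures how far a source is from maximum entropy:
R = H_max - H(X)

Maximum entropy for 5 symbols: H_max = log_e(5) = 1.6094 nats
Actual entropy: H(X) = 1.5454 nats
Redundancy: R = 1.6094 - 1.5454 = 0.0640 nats

This redundancy represents potential for compression: the source could be compressed by 0.0640 nats per symbol.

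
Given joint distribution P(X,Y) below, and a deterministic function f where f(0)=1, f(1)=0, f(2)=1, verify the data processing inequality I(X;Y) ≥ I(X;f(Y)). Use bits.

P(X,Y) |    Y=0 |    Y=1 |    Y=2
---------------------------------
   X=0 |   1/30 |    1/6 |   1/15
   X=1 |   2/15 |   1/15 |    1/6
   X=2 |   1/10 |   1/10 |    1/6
I(X;Y) = 0.1066, I(X;f(Y)) = 0.1030, inequality holds: 0.1066 ≥ 0.1030

Data Processing Inequality: For any Markov chain X → Y → Z, we have I(X;Y) ≥ I(X;Z).

Here Z = f(Y) is a deterministic function of Y, forming X → Y → Z.

Original I(X;Y) = 0.1066 bits

After applying f:
P(X,Z) where Z=f(Y):
- P(X,Z=0) = P(X,Y=1)
- P(X,Z=1) = P(X,Y=0) + P(X,Y=2)

I(X;Z) = I(X;f(Y)) = 0.1030 bits

Verification: 0.1066 ≥ 0.1030 ✓

Information cannot be created by processing; the function f can only lose information about X.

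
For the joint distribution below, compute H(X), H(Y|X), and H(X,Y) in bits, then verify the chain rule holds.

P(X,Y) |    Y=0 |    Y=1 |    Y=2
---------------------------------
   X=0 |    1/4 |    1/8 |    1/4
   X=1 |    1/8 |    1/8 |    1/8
H(X,Y) = 2.5000, H(X) = 0.9544, H(Y|X) = 1.5456 (all in bits)

Chain rule: H(X,Y) = H(X) + H(Y|X)

Left side — joint entropy directly:
H(X,Y) = -Σ p(x,y) log p(x,y) = 2.5000 bits

Right side — compute H(Y|X) from the conditional distributions:
P(X) = (5/8, 3/8), so H(X) = 0.9544 bits
H(Y|X) = Σ_x P(X=x) · H(Y|X=x):
  P(Y|X=0) = (2/5, 1/5, 2/5), H(Y|X=0) = 1.5219, weight P(X=0) = 5/8
  P(Y|X=1) = (1/3, 1/3, 1/3), H(Y|X=1) = 1.5850, weight P(X=1) = 3/8
H(Y|X) = 1.5456 bits

H(X) + H(Y|X) = 0.9544 + 1.5456 = 2.5000 bits

Both sides equal 2.5000 bits. ✓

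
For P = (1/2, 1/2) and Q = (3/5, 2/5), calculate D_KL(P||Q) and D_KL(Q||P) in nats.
D_KL(P||Q) = 0.0204, D_KL(Q||P) = 0.0201

KL divergence is not symmetric: D_KL(P||Q) ≠ D_KL(Q||P) in general.

D_KL(P||Q) = 0.0204 nats
D_KL(Q||P) = 0.0201 nats

No, they are not equal!

This asymmetry is why KL divergence is not a true distance metric.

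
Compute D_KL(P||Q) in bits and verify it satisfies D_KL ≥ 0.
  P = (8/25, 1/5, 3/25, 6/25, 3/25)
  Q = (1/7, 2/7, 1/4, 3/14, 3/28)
0.2012 bits

KL divergence satisfies the Gibbs inequality: D_KL(P||Q) ≥ 0 for all distributions P, Q.

D_KL(P||Q) = Σ p(x) log(p(x)/q(x))
Term by term:
  x=0: 8/25 × log_2[(8/25)/(1/7)] = 0.3723
  x=1: 1/5 × log_2[(1/5)/(2/7)] = -0.1029
  x=2: 3/25 × log_2[(3/25)/(1/4)] = -0.1271
  x=3: 6/25 × log_2[(6/25)/(3/14)] = 0.0392
  x=4: 3/25 × log_2[(3/25)/(3/28)] = 0.0196
D_KL(P||Q) = 0.2012 bits

D_KL(P||Q) = 0.2012 ≥ 0 ✓

This non-negativity is a fundamental property: relative entropy cannot be negative because it measures how different Q is from P.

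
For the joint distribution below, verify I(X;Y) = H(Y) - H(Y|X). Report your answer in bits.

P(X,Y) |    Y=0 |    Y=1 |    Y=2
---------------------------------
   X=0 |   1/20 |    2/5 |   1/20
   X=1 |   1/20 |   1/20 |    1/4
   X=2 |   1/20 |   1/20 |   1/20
I(X;Y) = 0.3398 bits

Mutual information has multiple equivalent forms:
- I(X;Y) = H(X) - H(X|Y)
- I(X;Y) = H(Y) - H(Y|X)
- I(X;Y) = H(X) + H(Y) - H(X,Y)

Computing all quantities:
H(X) = 1.4406, H(Y) = 1.4406, H(X,Y) = 2.5414
H(X|Y) = 1.1008, H(Y|X) = 1.1008

Verification:
H(X) - H(X|Y) = 1.4406 - 1.1008 = 0.3398
H(Y) - H(Y|X) = 1.4406 - 1.1008 = 0.3398
H(X) + H(Y) - H(X,Y) = 1.4406 + 1.4406 - 2.5414 = 0.3398

All forms give I(X;Y) = 0.3398 bits. ✓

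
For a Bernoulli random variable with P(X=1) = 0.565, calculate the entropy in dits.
0.2973 dits

The binary entropy function is:
H(p) = -p log(p) - (1-p) log(1-p)

H(0.565) = -0.565 × log_10(0.565) - 0.435 × log_10(0.435)
H(0.565) = 0.2973 dits

Note: Binary entropy is maximized at p=0.5 (H=1 bit) and minimized at p=0 or p=1 (H=0).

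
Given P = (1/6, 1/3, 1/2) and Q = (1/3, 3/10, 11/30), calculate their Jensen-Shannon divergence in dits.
0.0086 dits

Jensen-Shannon divergence is:
JSD(P||Q) = 0.5 × D_KL(P||M) + 0.5 × D_KL(Q||M)
where M = 0.5 × (P + Q) is the mixture distribution.

M = 0.5 × (1/6, 1/3, 1/2) + 0.5 × (1/3, 3/10, 11/30) = (1/4, 0.316667, 13/30)

D_KL(P||M) = 0.0092 dits
D_KL(Q||M) = 0.0080 dits

JSD(P||Q) = 0.5 × 0.0092 + 0.5 × 0.0080 = 0.0086 dits

Unlike KL divergence, JSD is symmetric and bounded: 0 ≤ JSD ≤ log(2).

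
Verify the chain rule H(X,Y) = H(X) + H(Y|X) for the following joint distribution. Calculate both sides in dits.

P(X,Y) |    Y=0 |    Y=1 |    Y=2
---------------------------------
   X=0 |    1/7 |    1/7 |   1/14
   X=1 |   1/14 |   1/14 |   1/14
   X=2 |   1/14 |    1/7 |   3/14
H(X,Y) = 0.9149, H(X) = 0.4608, H(Y|X) = 0.4541 (all in dits)

Chain rule: H(X,Y) = H(X) + H(Y|X)

Left side — joint entropy directly:
H(X,Y) = -Σ p(x,y) log p(x,y) = 0.9149 dits

Right side — compute H(Y|X) from the conditional distributions:
P(X) = (5/14, 3/14, 3/7), so H(X) = 0.4608 dits
H(Y|X) = Σ_x P(X=x) · H(Y|X=x):
  P(Y|X=0) = (2/5, 2/5, 1/5), H(Y|X=0) = 0.4581, weight P(X=0) = 5/14
  P(Y|X=1) = (1/3, 1/3, 1/3), H(Y|X=1) = 0.4771, weight P(X=1) = 3/14
  P(Y|X=2) = (1/6, 1/3, 1/2), H(Y|X=2) = 0.4392, weight P(X=2) = 3/7
H(Y|X) = 0.4541 dits

H(X) + H(Y|X) = 0.4608 + 0.4541 = 0.9149 dits

Both sides equal 0.9149 dits. ✓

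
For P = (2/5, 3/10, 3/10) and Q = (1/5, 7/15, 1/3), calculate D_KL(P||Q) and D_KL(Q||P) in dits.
D_KL(P||Q) = 0.0491, D_KL(Q||P) = 0.0446

KL divergence is not symmetric: D_KL(P||Q) ≠ D_KL(Q||P) in general.

D_KL(P||Q) = 0.0491 dits
D_KL(Q||P) = 0.0446 dits

No, they are not equal!

This asymmetry is why KL divergence is not a true distance metric.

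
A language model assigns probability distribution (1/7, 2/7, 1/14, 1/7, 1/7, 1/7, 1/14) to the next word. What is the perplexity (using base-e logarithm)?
6.3401

Perplexity is e^H (or exp(H) for natural log).

First, H = -Σ p log p = 1.8469 nats
Perplexity = e^1.8469 = 6.3401

Interpretation: The model's uncertainty is equivalent to choosing uniformly among 6.3 options.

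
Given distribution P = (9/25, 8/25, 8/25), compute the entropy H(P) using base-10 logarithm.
0.4764 dits

Shannon entropy is H(X) = -Σ p(x) log p(x).

For P = (9/25, 8/25, 8/25):
H = -9/25 × log_10(9/25) -8/25 × log_10(8/25) -8/25 × log_10(8/25)
H = 0.4764 dits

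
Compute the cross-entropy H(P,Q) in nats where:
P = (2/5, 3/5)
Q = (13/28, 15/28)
0.6814 nats

Cross-entropy: H(P,Q) = -Σ p(x) log q(x)

Alternatively: H(P,Q) = H(P) + D_KL(P||Q)
H(P) = 0.6730 nats
D_KL(P||Q) = 0.0084 nats

H(P,Q) = 0.6730 + 0.0084 = 0.6814 nats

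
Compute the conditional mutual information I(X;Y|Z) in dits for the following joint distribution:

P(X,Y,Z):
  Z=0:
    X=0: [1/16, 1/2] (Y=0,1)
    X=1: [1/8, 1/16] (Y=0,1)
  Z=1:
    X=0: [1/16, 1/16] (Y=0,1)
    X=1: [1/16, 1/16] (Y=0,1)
0.0461 dits

Conditional mutual information: I(X;Y|Z) = H(X|Z) + H(Y|Z) - H(X,Y|Z)

H(Z) = 0.2442
H(X,Z) = 0.5026 → H(X|Z) = 0.2584
H(Y,Z) = 0.5026 → H(Y|Z) = 0.2584
H(X,Y,Z) = 0.7149 → H(X,Y|Z) = 0.4707

I(X;Y|Z) = 0.2584 + 0.2584 - 0.4707 = 0.0461 dits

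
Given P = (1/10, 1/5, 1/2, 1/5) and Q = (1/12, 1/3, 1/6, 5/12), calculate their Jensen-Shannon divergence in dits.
0.0312 dits

Jensen-Shannon divergence is:
JSD(P||Q) = 0.5 × D_KL(P||M) + 0.5 × D_KL(Q||M)
where M = 0.5 × (P + Q) is the mixture distribution.

M = 0.5 × (1/10, 1/5, 1/2, 1/5) + 0.5 × (1/12, 1/3, 1/6, 5/12) = (0.0916667, 4/15, 1/3, 0.308333)

D_KL(P||M) = 0.0292 dits
D_KL(Q||M) = 0.0332 dits

JSD(P||Q) = 0.5 × 0.0292 + 0.5 × 0.0332 = 0.0312 dits

Unlike KL divergence, JSD is symmetric and bounded: 0 ≤ JSD ≤ log(2).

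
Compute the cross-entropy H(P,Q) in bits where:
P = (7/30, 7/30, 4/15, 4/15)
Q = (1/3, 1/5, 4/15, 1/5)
2.0393 bits

Cross-entropy: H(P,Q) = -Σ p(x) log q(x)

Alternatively: H(P,Q) = H(P) + D_KL(P||Q)
H(P) = 1.9968 bits
D_KL(P||Q) = 0.0425 bits

H(P,Q) = 1.9968 + 0.0425 = 2.0393 bits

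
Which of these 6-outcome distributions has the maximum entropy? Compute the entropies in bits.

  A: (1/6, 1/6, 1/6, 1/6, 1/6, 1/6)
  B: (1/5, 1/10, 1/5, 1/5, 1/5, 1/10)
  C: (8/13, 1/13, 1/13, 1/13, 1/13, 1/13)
A

For a discrete distribution over n outcomes, entropy is maximized by the uniform distribution.

Computing entropies:
H(A) = 2.5850 bits
H(B) = 2.5219 bits
H(C) = 1.8543 bits

The uniform distribution (where all probabilities equal 1/6) achieves the maximum entropy of log_2(6) = 2.5850 bits.

Distribution A has the highest entropy.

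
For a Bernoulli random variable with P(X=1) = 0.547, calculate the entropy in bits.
0.9936 bits

The binary entropy function is:
H(p) = -p log(p) - (1-p) log(1-p)

H(0.547) = -0.547 × log_2(0.547) - 0.453 × log_2(0.453)
H(0.547) = 0.9936 bits

Note: Binary entropy is maximized at p=0.5 (H=1 bit) and minimized at p=0 or p=1 (H=0).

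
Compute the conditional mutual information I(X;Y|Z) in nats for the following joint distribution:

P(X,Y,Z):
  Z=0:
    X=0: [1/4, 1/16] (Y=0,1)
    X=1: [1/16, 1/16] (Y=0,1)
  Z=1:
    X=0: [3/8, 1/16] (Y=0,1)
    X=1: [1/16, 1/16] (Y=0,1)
0.0506 nats

Conditional mutual information: I(X;Y|Z) = H(X|Z) + H(Y|Z) - H(X,Y|Z)

H(Z) = 0.6853
H(X,Z) = 1.2450 → H(X|Z) = 0.5597
H(Y,Z) = 1.2450 → H(Y|Z) = 0.5597
H(X,Y,Z) = 1.7541 → H(X,Y|Z) = 1.0688

I(X;Y|Z) = 0.5597 + 0.5597 - 1.0688 = 0.0506 nats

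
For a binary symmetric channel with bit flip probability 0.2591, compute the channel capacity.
0.1746 bits

For a binary symmetric channel (BSC) with error probability p:
Capacity C = 1 - H(p) bits per symbol

where H(p) = -p log₂(p) - (1-p) log₂(1-p) is the binary entropy function.

H(0.2591) = 0.8254 bits
C = 1 - 0.8254 = 0.1746 bits per symbol

This means we can reliably transmit up to 0.1746 bits of information per channel use.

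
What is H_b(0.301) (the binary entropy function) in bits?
0.8825 bits

The binary entropy function is:
H(p) = -p log(p) - (1-p) log(1-p)

H(0.301) = -0.301 × log_2(0.301) - 0.699 × log_2(0.699)
H(0.301) = 0.8825 bits

Note: Binary entropy is maximized at p=0.5 (H=1 bit) and minimized at p=0 or p=1 (H=0).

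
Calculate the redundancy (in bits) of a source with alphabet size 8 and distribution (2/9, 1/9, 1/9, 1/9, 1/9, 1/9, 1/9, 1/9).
0.0523 bits

Redundancy measures how far a source is from maximum entropy:
R = H_max - H(X)

Maximum entropy for 8 symbols: H_max = log_2(8) = 3.0000 bits
Actual entropy: H(X) = 2.9477 bits
Redundancy: R = 3.0000 - 2.9477 = 0.0523 bits

This redundancy represents potential for compression: the source could be compressed by 0.0523 bits per symbol.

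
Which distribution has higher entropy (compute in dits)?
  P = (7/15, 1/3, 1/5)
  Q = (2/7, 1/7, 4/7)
P

Computing entropies in dits:
H(P) = 0.4533
H(Q) = 0.4151

Distribution P has higher entropy.

Intuition: The distribution closer to uniform (more spread out) has higher entropy.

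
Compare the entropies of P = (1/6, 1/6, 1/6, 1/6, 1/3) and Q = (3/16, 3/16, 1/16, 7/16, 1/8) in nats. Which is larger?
P

Computing entropies in nats:
H(P) = 1.5607
H(Q) = 1.4226

Distribution P has higher entropy.

Intuition: The distribution closer to uniform (more spread out) has higher entropy.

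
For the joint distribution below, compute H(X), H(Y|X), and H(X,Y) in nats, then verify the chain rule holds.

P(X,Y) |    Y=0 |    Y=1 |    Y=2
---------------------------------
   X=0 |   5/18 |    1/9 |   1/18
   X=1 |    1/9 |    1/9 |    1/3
H(X,Y) = 1.6150, H(X) = 0.6870, H(Y|X) = 0.9280 (all in nats)

Chain rule: H(X,Y) = H(X) + H(Y|X)

Left side — joint entropy directly:
H(X,Y) = -Σ p(x,y) log p(x,y) = 1.6150 nats

Right side — compute H(Y|X) from the conditional distributions:
P(X) = (4/9, 5/9), so H(X) = 0.6870 nats
H(Y|X) = Σ_x P(X=x) · H(Y|X=x):
  P(Y|X=0) = (5/8, 1/4, 1/8), H(Y|X=0) = 0.9003, weight P(X=0) = 4/9
  P(Y|X=1) = (1/5, 1/5, 3/5), H(Y|X=1) = 0.9503, weight P(X=1) = 5/9
H(Y|X) = 0.9280 nats

H(X) + H(Y|X) = 0.6870 + 0.9280 = 1.6150 nats

Both sides equal 1.6150 nats. ✓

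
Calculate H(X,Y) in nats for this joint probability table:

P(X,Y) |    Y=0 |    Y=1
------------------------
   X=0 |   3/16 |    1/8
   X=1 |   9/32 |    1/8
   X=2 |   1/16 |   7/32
1.6962 nats

Joint entropy is H(X,Y) = -Σ_{x,y} p(x,y) log p(x,y).

Summing over all non-zero entries:
H(X,Y) = -[3/16·log_e(3/16) + 1/8·log_e(1/8) + 9/32·log_e(9/32) + 1/8·log_e(1/8) + 1/16·log_e(1/16) + 7/32·log_e(7/32)]
H(X,Y) = 1.6962 nats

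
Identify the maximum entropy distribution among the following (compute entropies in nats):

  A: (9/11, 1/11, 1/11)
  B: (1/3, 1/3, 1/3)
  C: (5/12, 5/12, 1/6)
B

For a discrete distribution over n outcomes, entropy is maximized by the uniform distribution.

Computing entropies:
H(A) = 0.6002 nats
H(B) = 1.0986 nats
H(C) = 1.0282 nats

The uniform distribution (where all probabilities equal 1/3) achieves the maximum entropy of log_e(3) = 1.0986 nats.

Distribution B has the highest entropy.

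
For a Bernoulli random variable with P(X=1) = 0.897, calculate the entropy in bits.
0.4784 bits

The binary entropy function is:
H(p) = -p log(p) - (1-p) log(1-p)

H(0.897) = -0.897 × log_2(0.897) - 0.103 × log_2(0.103)
H(0.897) = 0.4784 bits

Note: Binary entropy is maximized at p=0.5 (H=1 bit) and minimized at p=0 or p=1 (H=0).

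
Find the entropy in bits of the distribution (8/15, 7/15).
0.9968 bits

Shannon entropy is H(X) = -Σ p(x) log p(x).

For P = (8/15, 7/15):
H = -8/15 × log_2(8/15) -7/15 × log_2(7/15)
H = 0.9968 bits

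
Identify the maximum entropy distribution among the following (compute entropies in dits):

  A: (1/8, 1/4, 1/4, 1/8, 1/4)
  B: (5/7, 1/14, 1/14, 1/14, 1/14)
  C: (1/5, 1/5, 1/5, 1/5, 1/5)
C

For a discrete distribution over n outcomes, entropy is maximized by the uniform distribution.

Computing entropies:
H(A) = 0.6773 dits
H(B) = 0.4318 dits
H(C) = 0.6990 dits

The uniform distribution (where all probabilities equal 1/5) achieves the maximum entropy of log_10(5) = 0.6990 dits.

Distribution C has the highest entropy.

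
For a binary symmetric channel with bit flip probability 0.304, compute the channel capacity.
0.1139 bits

For a binary symmetric channel (BSC) with error probability p:
Capacity C = 1 - H(p) bits per symbol

where H(p) = -p log₂(p) - (1-p) log₂(1-p) is the binary entropy function.

H(0.304) = 0.8861 bits
C = 1 - 0.8861 = 0.1139 bits per symbol

This means we can reliably transmit up to 0.1139 bits of information per channel use.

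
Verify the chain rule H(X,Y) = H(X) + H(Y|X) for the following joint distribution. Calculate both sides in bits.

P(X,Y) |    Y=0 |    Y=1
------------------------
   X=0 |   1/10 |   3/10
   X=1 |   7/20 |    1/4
H(X,Y) = 1.8834, H(X) = 0.9710, H(Y|X) = 0.9124 (all in bits)

Chain rule: H(X,Y) = H(X) + H(Y|X)

Left side — joint entropy directly:
H(X,Y) = -Σ p(x,y) log p(x,y) = 1.8834 bits

Right side — compute H(Y|X) from the conditional distributions:
P(X) = (2/5, 3/5), so H(X) = 0.9710 bits
H(Y|X) = Σ_x P(X=x) · H(Y|X=x):
  P(Y|X=0) = (1/4, 3/4), H(Y|X=0) = 0.8113, weight P(X=0) = 2/5
  P(Y|X=1) = (7/12, 5/12), H(Y|X=1) = 0.9799, weight P(X=1) = 3/5
H(Y|X) = 0.9124 bits

H(X) + H(Y|X) = 0.9710 + 0.9124 = 1.8834 bits

Both sides equal 1.8834 bits. ✓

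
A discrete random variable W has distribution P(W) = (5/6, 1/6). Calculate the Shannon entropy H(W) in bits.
0.6500 bits

Shannon entropy is H(X) = -Σ p(x) log p(x).

For P = (5/6, 1/6):
H = -5/6 × log_2(5/6) -1/6 × log_2(1/6)
H = 0.6500 bits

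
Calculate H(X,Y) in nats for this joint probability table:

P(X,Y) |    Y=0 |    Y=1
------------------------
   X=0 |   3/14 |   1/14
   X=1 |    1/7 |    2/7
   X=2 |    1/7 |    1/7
1.7105 nats

Joint entropy is H(X,Y) = -Σ_{x,y} p(x,y) log p(x,y).

Summing over all non-zero entries:
H(X,Y) = -[3/14·log_e(3/14) + 1/14·log_e(1/14) + 1/7·log_e(1/7) + 2/7·log_e(2/7) + 1/7·log_e(1/7) + 1/7·log_e(1/7)]
H(X,Y) = 1.7105 nats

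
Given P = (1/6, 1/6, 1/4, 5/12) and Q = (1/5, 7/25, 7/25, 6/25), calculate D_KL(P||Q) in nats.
0.0847 nats

KL divergence: D_KL(P||Q) = Σ p(x) log(p(x)/q(x))

Computing term by term:
  x=0: 1/6 × log_e[(1/6)/(1/5)] = 1/6 × -0.1823 = -0.0304
  x=1: 1/6 × log_e[(1/6)/(7/25)] = 1/6 × -0.5188 = -0.0865
  x=2: 1/4 × log_e[(1/4)/(7/25)] = 1/4 × -0.1133 = -0.0283
  x=3: 5/12 × log_e[(5/12)/(6/25)] = 5/12 × 0.5516 = 0.2299

D_KL(P||Q) = 0.0847 nats

Note: KL divergence is always non-negative and equals 0 iff P = Q.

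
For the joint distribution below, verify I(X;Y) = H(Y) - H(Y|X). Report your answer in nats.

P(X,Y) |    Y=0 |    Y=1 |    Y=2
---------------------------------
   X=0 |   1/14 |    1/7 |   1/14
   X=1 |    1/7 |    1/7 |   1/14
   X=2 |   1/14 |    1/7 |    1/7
I(X;Y) = 0.0284 nats

Mutual information has multiple equivalent forms:
- I(X;Y) = H(X) - H(X|Y)
- I(X;Y) = H(Y) - H(Y|X)
- I(X;Y) = H(X) + H(Y) - H(X,Y)

Computing all quantities:
H(X) = 1.0934, H(Y) = 1.0790, H(X,Y) = 2.1440
H(X|Y) = 1.0650, H(Y|X) = 1.0506

Verification:
H(X) - H(X|Y) = 1.0934 - 1.0650 = 0.0284
H(Y) - H(Y|X) = 1.0790 - 1.0506 = 0.0284
H(X) + H(Y) - H(X,Y) = 1.0934 + 1.0790 - 2.1440 = 0.0284

All forms give I(X;Y) = 0.0284 nats. ✓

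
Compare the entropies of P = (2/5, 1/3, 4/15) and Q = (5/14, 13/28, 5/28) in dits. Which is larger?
P

Computing entropies in dits:
H(P) = 0.4713
H(Q) = 0.4480

Distribution P has higher entropy.

Intuition: The distribution closer to uniform (more spread out) has higher entropy.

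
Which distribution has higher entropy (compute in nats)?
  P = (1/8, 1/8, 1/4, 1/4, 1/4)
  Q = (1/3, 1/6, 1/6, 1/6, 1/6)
Q

Computing entropies in nats:
H(P) = 1.5596
H(Q) = 1.5607

Distribution Q has higher entropy.

Intuition: The distribution closer to uniform (more spread out) has higher entropy.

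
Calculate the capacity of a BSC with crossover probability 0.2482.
0.1916 bits

For a binary symmetric channel (BSC) with error probability p:
Capacity C = 1 - H(p) bits per symbol

where H(p) = -p log₂(p) - (1-p) log₂(1-p) is the binary entropy function.

H(0.2482) = 0.8084 bits
C = 1 - 0.8084 = 0.1916 bits per symbol

This means we can reliably transmit up to 0.1916 bits of information per channel use.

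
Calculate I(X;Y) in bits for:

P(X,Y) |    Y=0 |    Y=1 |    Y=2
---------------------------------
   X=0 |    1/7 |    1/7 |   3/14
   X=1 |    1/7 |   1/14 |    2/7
0.0249 bits

Mutual information: I(X;Y) = H(X) + H(Y) - H(X,Y)

Marginals:
P(X) = (1/2, 1/2), H(X) = 1.0000 bits
P(Y) = (2/7, 3/14, 1/2), H(Y) = 1.4926 bits

Joint entropy: H(X,Y) = 2.4677 bits

I(X;Y) = 1.0000 + 1.4926 - 2.4677 = 0.0249 bits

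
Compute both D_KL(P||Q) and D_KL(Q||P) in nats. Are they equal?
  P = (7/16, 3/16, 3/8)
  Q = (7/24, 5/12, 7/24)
D_KL(P||Q) = 0.1219, D_KL(Q||P) = 0.1412

KL divergence is not symmetric: D_KL(P||Q) ≠ D_KL(Q||P) in general.

D_KL(P||Q) = 0.1219 nats
D_KL(Q||P) = 0.1412 nats

No, they are not equal!

This asymmetry is why KL divergence is not a true distance metric.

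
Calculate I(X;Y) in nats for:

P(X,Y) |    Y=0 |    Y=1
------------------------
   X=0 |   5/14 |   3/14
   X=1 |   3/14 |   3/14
0.0078 nats

Mutual information: I(X;Y) = H(X) + H(Y) - H(X,Y)

Marginals:
P(X) = (4/7, 3/7), H(X) = 0.6829 nats
P(Y) = (4/7, 3/7), H(Y) = 0.6829 nats

Joint entropy: H(X,Y) = 1.3580 nats

I(X;Y) = 0.6829 + 0.6829 - 1.3580 = 0.0078 nats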